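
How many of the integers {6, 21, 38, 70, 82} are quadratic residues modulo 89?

1

(6/89) = -1 → non-residue.
(21/89) = +1 → QR.
(38/89) = -1 → non-residue.
(70/89) = -1 → non-residue.
(82/89) = -1 → non-residue.
Total quadratic residues among the 5: 1.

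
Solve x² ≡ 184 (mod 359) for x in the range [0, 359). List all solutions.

Since 359 ≡ 3 (mod 4), a square root of 184 is 184^((359+1)/4) = 184^90 mod 359.
Repeated squaring: 184^2≡110, 184^4≡253, 184^8≡107, 184^16≡320, 184^32≡85, 184^64≡45 (mod 359).
184^90 = 184^(64+16+8+2) ≡ 151 (mod 359).
Check: 151² = 22801 ≡ 184 (mod 359). The two roots are 151 and 208.

151, 208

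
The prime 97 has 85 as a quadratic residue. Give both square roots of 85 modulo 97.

97 ≡ 1 (mod 4), so we find a root by search.
Trying successive values, 45² = 2025 ≡ 85 (mod 97). The other root is 97 − 45 = 52.

45, 52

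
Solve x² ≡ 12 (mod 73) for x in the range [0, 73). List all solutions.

31, 42

73 ≡ 1 (mod 4), so we find a root by search.
Trying successive values, 31² = 961 ≡ 12 (mod 73). The other root is 73 − 31 = 42.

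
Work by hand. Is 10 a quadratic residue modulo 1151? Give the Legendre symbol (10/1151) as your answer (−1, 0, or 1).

Pull out 2: since 1151 ≡ 7 (mod 8), (2/1151) = +1.
Reciprocity: 5 ≡ 1 and 1151 ≡ 3 (mod 4), so (5/1151) = +(1151/5).
Reduce top mod 5: now compute (1/5).
Reached (1/5) = 1. Collecting the sign flips along the way, the symbol is +1.

1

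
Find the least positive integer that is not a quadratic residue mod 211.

(2/211) = −1, so 2 is the smallest positive non-residue mod 211.

2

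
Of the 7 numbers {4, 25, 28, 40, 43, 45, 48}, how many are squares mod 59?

5

(4/59) = +1 → QR.
(25/59) = +1 → QR.
(28/59) = +1 → QR.
(40/59) = -1 → non-residue.
(43/59) = -1 → non-residue.
(45/59) = +1 → QR.
(48/59) = +1 → QR.
Total quadratic residues among the 7: 5.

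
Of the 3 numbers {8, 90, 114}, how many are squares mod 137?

1

(8/137) = +1 → QR.
(90/137) = -1 → non-residue.
(114/137) = -1 → non-residue.
Total quadratic residues among the 3: 1.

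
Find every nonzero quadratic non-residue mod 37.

2 5 6 8 13 14 15 17 18 19 20 22 23 24 29 31 32 35

Square k = 1,…,18 (k and 37−k give the same square):
1²=1, 2²=4, 3²=9, 4²=16, 5²=25, 6²=36, 7²≡12, 8²≡27, 9²≡7, 10²≡26, 11²≡10, 12²≡33, 13²≡21, 14²≡11, 15²≡3, 16²≡34, 17²≡30, 18²≡28 (mod 37).
The residues are {1, 3, 4, 7, 9, 10, 11, 12, 16, 21, 25, 26, 27, 28, 30, 33, 34, 36}; the non-residues are the remaining 18 nonzero classes.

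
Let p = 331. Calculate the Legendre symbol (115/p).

Reciprocity: 115 ≡ 3 and 331 ≡ 3 (mod 4), so (115/331) = −(331/115).
Reduce top mod 115: now compute (101/115).
Reciprocity: 101 ≡ 1 and 115 ≡ 3 (mod 4), so (101/115) = +(115/101).
Reduce top mod 101: now compute (14/101).
Pull out 2: since 101 ≡ 5 (mod 8), (2/101) = -1.
Reciprocity: 7 ≡ 3 and 101 ≡ 1 (mod 4), so (7/101) = +(101/7).
Reduce top mod 7: now compute (3/7).
Reciprocity: 3 ≡ 3 and 7 ≡ 3 (mod 4), so (3/7) = −(7/3).
Reduce top mod 3: now compute (1/3).
Reached (1/3) = 1. Collecting the sign flips along the way, the symbol is -1.

-1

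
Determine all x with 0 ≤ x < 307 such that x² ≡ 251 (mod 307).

78, 229

Since 307 ≡ 3 (mod 4), a square root of 251 is 251^((307+1)/4) = 251^77 mod 307.
Repeated squaring: 251^2≡66, 251^4≡58, 251^8≡294, 251^16≡169, 251^32≡10, 251^64≡100 (mod 307).
251^77 = 251^(64+8+4+1) ≡ 229 (mod 307).
Check: 229² = 52441 ≡ 251 (mod 307). The two roots are 78 and 229.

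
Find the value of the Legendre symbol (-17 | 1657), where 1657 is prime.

1

First reduce: -17 ≡ 1640 (mod 1657).
Pull out 2^3: since 1657 ≡ 1 (mod 8), (2/1657) = +1, so (2/1657)^3 = +1.
Reciprocity: 205 ≡ 1 and 1657 ≡ 1 (mod 4), so (205/1657) = +(1657/205).
Reduce top mod 205: now compute (17/205).
Reciprocity: 17 ≡ 1 and 205 ≡ 1 (mod 4), so (17/205) = +(205/17).
Reduce top mod 17: now compute (1/17).
Reached (1/17) = 1. Collecting the sign flips along the way, the symbol is +1.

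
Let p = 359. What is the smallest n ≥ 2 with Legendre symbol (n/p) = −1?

(2/359) = +1, so 2 is a residue.
(3/359) = +1, so 3 is a residue.
(4/359) = +1, so 4 is a residue.
(5/359) = +1, so 5 is a residue.
(6/359) = +1, so 6 is a residue.
(7/359) = −1, so 7 is the smallest positive non-residue mod 359.

7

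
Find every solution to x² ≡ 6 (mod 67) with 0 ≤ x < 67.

26, 41

Since 67 ≡ 3 (mod 4), a square root of 6 is 6^((67+1)/4) = 6^17 mod 67.
Repeated squaring: 6^2≡36, 6^4≡23, 6^8≡60, 6^16≡49 (mod 67).
6^17 = 6^(16+1) ≡ 26 (mod 67).
Check: 26² = 676 ≡ 6 (mod 67). The two roots are 26 and 41.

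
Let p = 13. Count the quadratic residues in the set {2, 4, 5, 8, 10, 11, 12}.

(2/13) = -1 → non-residue.
(4/13) = +1 → QR.
(5/13) = -1 → non-residue.
(8/13) = -1 → non-residue.
(10/13) = +1 → QR.
(11/13) = -1 → non-residue.
(12/13) = +1 → QR.
Total quadratic residues among the 7: 3.

3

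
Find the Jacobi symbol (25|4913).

Reciprocity: 25 ≡ 1 and 4913 ≡ 1 (mod 4), so (25/4913) = +(4913/25).
Reduce top mod 25: now compute (13/25).
Reciprocity: 13 ≡ 1 and 25 ≡ 1 (mod 4), so (13/25) = +(25/13).
Reduce top mod 13: now compute (12/13).
Pull out 2^2: since 13 ≡ 5 (mod 8), (2/13) = -1, so (2/13)^2 = +1.
Reciprocity: 3 ≡ 3 and 13 ≡ 1 (mod 4), so (3/13) = +(13/3).
Reduce top mod 3: now compute (1/3).
Reached (1/3) = 1. Collecting the sign flips along the way, the symbol is +1.

1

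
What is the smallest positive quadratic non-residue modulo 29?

2

(2/29) = −1, so 2 is the smallest positive non-residue mod 29.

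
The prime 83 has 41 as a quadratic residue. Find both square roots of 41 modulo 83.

37, 46

Since 83 ≡ 3 (mod 4), a square root of 41 is 41^((83+1)/4) = 41^21 mod 83.
Repeated squaring: 41^2≡21, 41^4≡26, 41^8≡12, 41^16≡61 (mod 83).
41^21 = 41^(16+4+1) ≡ 37 (mod 83).
Check: 37² = 1369 ≡ 41 (mod 83). The two roots are 37 and 46.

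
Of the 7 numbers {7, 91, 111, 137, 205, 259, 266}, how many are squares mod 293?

3

(7/293) = -1 → non-residue.
(91/293) = +1 → QR.
(111/293) = -1 → non-residue.
(137/293) = +1 → QR.
(205/293) = +1 → QR.
(259/293) = -1 → non-residue.
(266/293) = -1 → non-residue.
Total quadratic residues among the 7: 3.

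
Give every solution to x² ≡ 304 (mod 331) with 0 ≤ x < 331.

142, 189

Since 331 ≡ 3 (mod 4), a square root of 304 is 304^((331+1)/4) = 304^83 mod 331.
Repeated squaring: 304^2≡67, 304^4≡186, 304^8≡172, 304^16≡125, 304^32≡68, 304^64≡321 (mod 331).
304^83 = 304^(64+16+2+1) ≡ 189 (mod 331).
Check: 189² = 35721 ≡ 304 (mod 331). The two roots are 142 and 189.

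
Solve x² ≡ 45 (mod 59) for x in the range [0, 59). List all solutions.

Since 59 ≡ 3 (mod 4), a square root of 45 is 45^((59+1)/4) = 45^15 mod 59.
Repeated squaring: 45^2≡19, 45^4≡7, 45^8≡49 (mod 59).
45^15 = 45^(8+4+2+1) ≡ 35 (mod 59).
Check: 35² = 1225 ≡ 45 (mod 59). The two roots are 24 and 35.

24, 35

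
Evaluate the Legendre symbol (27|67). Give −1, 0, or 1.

Reciprocity: 27 ≡ 3 and 67 ≡ 3 (mod 4), so (27/67) = −(67/27).
Reduce top mod 27: now compute (13/27).
Reciprocity: 13 ≡ 1 and 27 ≡ 3 (mod 4), so (13/27) = +(27/13).
Reduce top mod 13: now compute (1/13).
Reached (1/13) = 1. Collecting the sign flips along the way, the symbol is -1.

-1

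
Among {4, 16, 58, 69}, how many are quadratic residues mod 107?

3

(4/107) = +1 → QR.
(16/107) = +1 → QR.
(58/107) = -1 → non-residue.
(69/107) = +1 → QR.
Total quadratic residues among the 4: 3.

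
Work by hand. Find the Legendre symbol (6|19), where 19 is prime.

1

Pull out 2: since 19 ≡ 3 (mod 8), (2/19) = -1.
Reciprocity: 3 ≡ 3 and 19 ≡ 3 (mod 4), so (3/19) = −(19/3).
Reduce top mod 3: now compute (1/3).
Reached (1/3) = 1. Collecting the sign flips along the way, the symbol is +1.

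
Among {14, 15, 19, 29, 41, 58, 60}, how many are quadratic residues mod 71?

(14/71) = -1 → non-residue.
(15/71) = +1 → QR.
(19/71) = +1 → QR.
(29/71) = +1 → QR.
(41/71) = -1 → non-residue.
(58/71) = +1 → QR.
(60/71) = +1 → QR.
Total quadratic residues among the 7: 5.

5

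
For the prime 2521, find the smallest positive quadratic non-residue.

11

(2/2521) = +1, so 2 is a residue.
(3/2521) = +1, so 3 is a residue.
(4/2521) = +1, so 4 is a residue.
(5/2521) = +1, so 5 is a residue.
(6/2521) = +1, so 6 is a residue.
(7/2521) = +1, so 7 is a residue.
(8/2521) = +1, so 8 is a residue.
(9/2521) = +1, so 9 is a residue.
(10/2521) = +1, so 10 is a residue.
(11/2521) = −1, so 11 is the smallest positive non-residue mod 2521.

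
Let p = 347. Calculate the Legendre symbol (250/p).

1

Euler's criterion: (250/347) ≡ 250^173 (mod 347).
250^2 ≡ 40 (mod 347)
250^4 ≡ 212 (mod 347)
250^8 ≡ 181 (mod 347)
250^16 ≡ 143 (mod 347)
250^32 ≡ 323 (mod 347)
250^64 ≡ 229 (mod 347)
250^128 ≡ 44 (mod 347)
250^173 = 250^(128+32+8+4+1) ≡ 1 (mod 347).
Result is 1, so (250/347) = 1.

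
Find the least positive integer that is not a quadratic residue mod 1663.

3

(2/1663) = +1, so 2 is a residue.
(3/1663) = −1, so 3 is the smallest positive non-residue mod 1663.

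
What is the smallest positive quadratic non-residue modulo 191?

7

(2/191) = +1, so 2 is a residue.
(3/191) = +1, so 3 is a residue.
(4/191) = +1, so 4 is a residue.
(5/191) = +1, so 5 is a residue.
(6/191) = +1, so 6 is a residue.
(7/191) = −1, so 7 is the smallest positive non-residue mod 191.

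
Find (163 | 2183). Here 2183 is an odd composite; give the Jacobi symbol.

Reciprocity: 163 ≡ 3 and 2183 ≡ 3 (mod 4), so (163/2183) = −(2183/163).
Reduce top mod 163: now compute (64/163).
Pull out 2^6: since 163 ≡ 3 (mod 8), (2/163) = -1, so (2/163)^6 = +1.
Reached (1/163) = 1. Collecting the sign flips along the way, the symbol is -1.

-1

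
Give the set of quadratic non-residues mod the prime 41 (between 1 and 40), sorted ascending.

Square k = 1,…,20 (k and 41−k give the same square):
1²=1, 2²=4, 3²=9, 4²=16, 5²=25, 6²=36, 7²≡8, 8²≡23, 9²≡40, 10²≡18, 11²≡39, 12²≡21, 13²≡5, 14²≡32, 15²≡20, 16²≡10, 17²≡2, 18²≡37, 19²≡33, 20²≡31 (mod 41).
The residues are {1, 2, 4, 5, 8, 9, 10, 16, 18, 20, 21, 23, 25, 31, 32, 33, 36, 37, 39, 40}; the non-residues are the remaining 20 nonzero classes.

3, 6, 7, 11, 12, 13, 14, 15, 17, 19, 22, 24, 26, 27, 28, 29, 30, 34, 35, 38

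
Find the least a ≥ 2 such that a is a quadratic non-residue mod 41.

(2/41) = +1, so 2 is a residue.
(3/41) = −1, so 3 is the smallest positive non-residue mod 41.

3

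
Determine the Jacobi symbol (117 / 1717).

Reciprocity: 117 ≡ 1 and 1717 ≡ 1 (mod 4), so (117/1717) = +(1717/117).
Reduce top mod 117: now compute (79/117).
Reciprocity: 79 ≡ 3 and 117 ≡ 1 (mod 4), so (79/117) = +(117/79).
Reduce top mod 79: now compute (38/79).
Pull out 2: since 79 ≡ 7 (mod 8), (2/79) = +1.
Reciprocity: 19 ≡ 3 and 79 ≡ 3 (mod 4), so (19/79) = −(79/19).
Reduce top mod 19: now compute (3/19).
Reciprocity: 3 ≡ 3 and 19 ≡ 3 (mod 4), so (3/19) = −(19/3).
Reduce top mod 3: now compute (1/3).
Reached (1/3) = 1. Collecting the sign flips along the way, the symbol is +1.

1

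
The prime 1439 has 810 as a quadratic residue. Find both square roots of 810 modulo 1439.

Since 1439 ≡ 3 (mod 4), a square root of 810 is 810^((1439+1)/4) = 810^360 mod 1439.
Repeated squaring: 810^2≡1355, 810^4≡1300, 810^8≡614, 810^16≡1417, 810^32≡484, 810^64≡1138, 810^128≡1383, 810^256≡258 (mod 1439).
810^360 = 810^(256+64+32+8) ≡ 1080 (mod 1439).
Check: 1080² = 1166400 ≡ 810 (mod 1439). The two roots are 359 and 1080.

359, 1080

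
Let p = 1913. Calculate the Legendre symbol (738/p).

-1

Pull out 2: since 1913 ≡ 1 (mod 8), (2/1913) = +1.
Reciprocity: 369 ≡ 1 and 1913 ≡ 1 (mod 4), so (369/1913) = +(1913/369).
Reduce top mod 369: now compute (68/369).
Pull out 2^2: since 369 ≡ 1 (mod 8), (2/369) = +1, so (2/369)^2 = +1.
Reciprocity: 17 ≡ 1 and 369 ≡ 1 (mod 4), so (17/369) = +(369/17).
Reduce top mod 17: now compute (12/17).
Pull out 2^2: since 17 ≡ 1 (mod 8), (2/17) = +1, so (2/17)^2 = +1.
Reciprocity: 3 ≡ 3 and 17 ≡ 1 (mod 4), so (3/17) = +(17/3).
Reduce top mod 3: now compute (2/3).
Pull out 2: since 3 ≡ 3 (mod 8), (2/3) = -1.
Reached (1/3) = 1. Collecting the sign flips along the way, the symbol is -1.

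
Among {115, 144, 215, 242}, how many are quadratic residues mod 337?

(115/337) = +1 → QR.
(144/337) = +1 → QR.
(215/337) = -1 → non-residue.
(242/337) = +1 → QR.
Total quadratic residues among the 4: 3.

3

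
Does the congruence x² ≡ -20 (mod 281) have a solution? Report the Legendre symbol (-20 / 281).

1

First reduce: -20 ≡ 261 (mod 281).
Reciprocity: 261 ≡ 1 and 281 ≡ 1 (mod 4), so (261/281) = +(281/261).
Reduce top mod 261: now compute (20/261).
Pull out 2^2: since 261 ≡ 5 (mod 8), (2/261) = -1, so (2/261)^2 = +1.
Reciprocity: 5 ≡ 1 and 261 ≡ 1 (mod 4), so (5/261) = +(261/5).
Reduce top mod 5: now compute (1/5).
Reached (1/5) = 1. Collecting the sign flips along the way, the symbol is +1.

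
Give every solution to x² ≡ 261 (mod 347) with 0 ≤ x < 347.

126, 221

Since 347 ≡ 3 (mod 4), a square root of 261 is 261^((347+1)/4) = 261^87 mod 347.
Repeated squaring: 261^2≡109, 261^4≡83, 261^8≡296, 261^16≡172, 261^32≡89, 261^64≡287 (mod 347).
261^87 = 261^(64+16+4+2+1) ≡ 126 (mod 347).
Check: 126² = 15876 ≡ 261 (mod 347). The two roots are 126 and 221.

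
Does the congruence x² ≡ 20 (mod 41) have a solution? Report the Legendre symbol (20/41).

Pull out 2^2: since 41 ≡ 1 (mod 8), (2/41) = +1, so (2/41)^2 = +1.
Reciprocity: 5 ≡ 1 and 41 ≡ 1 (mod 4), so (5/41) = +(41/5).
Reduce top mod 5: now compute (1/5).
Reached (1/5) = 1. Collecting the sign flips along the way, the symbol is +1.

1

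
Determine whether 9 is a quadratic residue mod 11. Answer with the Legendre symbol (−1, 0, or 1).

Reciprocity: 9 ≡ 1 and 11 ≡ 3 (mod 4), so (9/11) = +(11/9).
Reduce top mod 9: now compute (2/9).
Pull out 2: since 9 ≡ 1 (mod 8), (2/9) = +1.
Reached (1/9) = 1. Collecting the sign flips along the way, the symbol is +1.

1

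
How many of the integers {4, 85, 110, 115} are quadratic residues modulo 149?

3

(4/149) = +1 → QR.
(85/149) = +1 → QR.
(110/149) = +1 → QR.
(115/149) = -1 → non-residue.
Total quadratic residues among the 4: 3.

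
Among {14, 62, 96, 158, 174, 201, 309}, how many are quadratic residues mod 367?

4

(14/367) = +1 → QR.
(62/367) = +1 → QR.
(96/367) = -1 → non-residue.
(158/367) = -1 → non-residue.
(174/367) = +1 → QR.
(201/367) = -1 → non-residue.
(309/367) = +1 → QR.
Total quadratic residues among the 7: 4.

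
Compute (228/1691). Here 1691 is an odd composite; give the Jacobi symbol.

Pull out 2^2: since 1691 ≡ 3 (mod 8), (2/1691) = -1, so (2/1691)^2 = +1.
Reciprocity: 57 ≡ 1 and 1691 ≡ 3 (mod 4), so (57/1691) = +(1691/57).
Reduce top mod 57: now compute (38/57).
Pull out 2: since 57 ≡ 1 (mod 8), (2/57) = +1.
Reciprocity: 19 ≡ 3 and 57 ≡ 1 (mod 4), so (19/57) = +(57/19).
Reduce top mod 19: now compute (0/19).
Top reduces to 0: gcd > 1, so the symbol is 0.

0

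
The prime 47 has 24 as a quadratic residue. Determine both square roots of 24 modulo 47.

Since 47 ≡ 3 (mod 4), a square root of 24 is 24^((47+1)/4) = 24^12 mod 47.
Repeated squaring: 24^2≡12, 24^4≡3, 24^8≡9 (mod 47).
24^12 = 24^(8+4) ≡ 27 (mod 47).
Check: 27² = 729 ≡ 24 (mod 47). The two roots are 20 and 27.

20, 27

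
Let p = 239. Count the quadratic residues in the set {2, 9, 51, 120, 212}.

4

(2/239) = +1 → QR.
(9/239) = +1 → QR.
(51/239) = +1 → QR.
(120/239) = +1 → QR.
(212/239) = -1 → non-residue.
Total quadratic residues among the 5: 4.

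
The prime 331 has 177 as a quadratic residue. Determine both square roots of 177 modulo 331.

138, 193

Since 331 ≡ 3 (mod 4), a square root of 177 is 177^((331+1)/4) = 177^83 mod 331.
Repeated squaring: 177^2≡215, 177^4≡216, 177^8≡316, 177^16≡225, 177^32≡313, 177^64≡324 (mod 331).
177^83 = 177^(64+16+2+1) ≡ 193 (mod 331).
Check: 193² = 37249 ≡ 177 (mod 331). The two roots are 138 and 193.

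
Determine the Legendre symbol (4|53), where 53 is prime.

Pull out 2^2: since 53 ≡ 5 (mod 8), (2/53) = -1, so (2/53)^2 = +1.
Reached (1/53) = 1. Collecting the sign flips along the way, the symbol is +1.

1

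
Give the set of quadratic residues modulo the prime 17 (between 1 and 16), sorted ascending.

Square k = 1,…,8 (k and 17−k give the same square):
1²=1, 2²=4, 3²=9, 4²=16, 5²≡8, 6²≡2, 7²≡15, 8²≡13 (mod 17).
So the quadratic residues mod 17 are {1, 2, 4, 8, 9, 13, 15, 16}.

1, 2, 4, 8, 9, 13, 15, 16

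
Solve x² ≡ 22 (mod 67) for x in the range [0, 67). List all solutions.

Since 67 ≡ 3 (mod 4), a square root of 22 is 22^((67+1)/4) = 22^17 mod 67.
Repeated squaring: 22^2≡15, 22^4≡24, 22^8≡40, 22^16≡59 (mod 67).
22^17 = 22^(16+1) ≡ 25 (mod 67).
Check: 25² = 625 ≡ 22 (mod 67). The two roots are 25 and 42.

25, 42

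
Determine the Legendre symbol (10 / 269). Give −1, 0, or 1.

-1

Pull out 2: since 269 ≡ 5 (mod 8), (2/269) = -1.
Reciprocity: 5 ≡ 1 and 269 ≡ 1 (mod 4), so (5/269) = +(269/5).
Reduce top mod 5: now compute (4/5).
Pull out 2^2: since 5 ≡ 5 (mod 8), (2/5) = -1, so (2/5)^2 = +1.
Reached (1/5) = 1. Collecting the sign flips along the way, the symbol is -1.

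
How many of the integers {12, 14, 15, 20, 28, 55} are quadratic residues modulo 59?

(12/59) = +1 → QR.
(14/59) = -1 → non-residue.
(15/59) = +1 → QR.
(20/59) = +1 → QR.
(28/59) = +1 → QR.
(55/59) = -1 → non-residue.
Total quadratic residues among the 6: 4.

4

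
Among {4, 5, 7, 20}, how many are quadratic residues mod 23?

1

(4/23) = +1 → QR.
(5/23) = -1 → non-residue.
(7/23) = -1 → non-residue.
(20/23) = -1 → non-residue.
Total quadratic residues among the 4: 1.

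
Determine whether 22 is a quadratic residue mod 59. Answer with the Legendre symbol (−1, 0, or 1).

Pull out 2: since 59 ≡ 3 (mod 8), (2/59) = -1.
Reciprocity: 11 ≡ 3 and 59 ≡ 3 (mod 4), so (11/59) = −(59/11).
Reduce top mod 11: now compute (4/11).
Pull out 2^2: since 11 ≡ 3 (mod 8), (2/11) = -1, so (2/11)^2 = +1.
Reached (1/11) = 1. Collecting the sign flips along the way, the symbol is +1.

1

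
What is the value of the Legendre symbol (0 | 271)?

0

Top reduces to 0: gcd > 1, so the symbol is 0.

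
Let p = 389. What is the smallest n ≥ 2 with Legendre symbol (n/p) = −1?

2

(2/389) = −1, so 2 is the smallest positive non-residue mod 389.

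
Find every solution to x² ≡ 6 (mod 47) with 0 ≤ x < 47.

10, 37

Since 47 ≡ 3 (mod 4), a square root of 6 is 6^((47+1)/4) = 6^12 mod 47.
Repeated squaring: 6^2≡36, 6^4≡27, 6^8≡24 (mod 47).
6^12 = 6^(8+4) ≡ 37 (mod 47).
Check: 37² = 1369 ≡ 6 (mod 47). The two roots are 10 and 37.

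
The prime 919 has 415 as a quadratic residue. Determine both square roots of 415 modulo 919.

77, 842

Since 919 ≡ 3 (mod 4), a square root of 415 is 415^((919+1)/4) = 415^230 mod 919.
Repeated squaring: 415^2≡372, 415^4≡534, 415^8≡266, 415^16≡912, 415^32≡49, 415^64≡563, 415^128≡833 (mod 919).
415^230 = 415^(128+64+32+4+2) ≡ 842 (mod 919).
Check: 842² = 708964 ≡ 415 (mod 919). The two roots are 77 and 842.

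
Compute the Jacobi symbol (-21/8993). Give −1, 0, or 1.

1

First reduce: -21 ≡ 8972 (mod 8993).
Pull out 2^2: since 8993 ≡ 1 (mod 8), (2/8993) = +1, so (2/8993)^2 = +1.
Reciprocity: 2243 ≡ 3 and 8993 ≡ 1 (mod 4), so (2243/8993) = +(8993/2243).
Reduce top mod 2243: now compute (21/2243).
Reciprocity: 21 ≡ 1 and 2243 ≡ 3 (mod 4), so (21/2243) = +(2243/21).
Reduce top mod 21: now compute (17/21).
Reciprocity: 17 ≡ 1 and 21 ≡ 1 (mod 4), so (17/21) = +(21/17).
Reduce top mod 17: now compute (4/17).
Pull out 2^2: since 17 ≡ 1 (mod 8), (2/17) = +1, so (2/17)^2 = +1.
Reached (1/17) = 1. Collecting the sign flips along the way, the symbol is +1.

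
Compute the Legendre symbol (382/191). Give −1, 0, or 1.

First reduce: 382 ≡ 0 (mod 191).
Top reduces to 0: gcd > 1, so the symbol is 0.

0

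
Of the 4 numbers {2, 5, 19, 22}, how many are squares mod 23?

(2/23) = +1 → QR.
(5/23) = -1 → non-residue.
(19/23) = -1 → non-residue.
(22/23) = -1 → non-residue.
Total quadratic residues among the 4: 1.

1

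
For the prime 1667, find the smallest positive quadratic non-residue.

2

(2/1667) = −1, so 2 is the smallest positive non-residue mod 1667.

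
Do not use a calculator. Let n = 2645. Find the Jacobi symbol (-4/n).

First reduce: -4 ≡ 2641 (mod 2645).
Reciprocity: 2641 ≡ 1 and 2645 ≡ 1 (mod 4), so (2641/2645) = +(2645/2641).
Reduce top mod 2641: now compute (4/2641).
Pull out 2^2: since 2641 ≡ 1 (mod 8), (2/2641) = +1, so (2/2641)^2 = +1.
Reached (1/2641) = 1. Collecting the sign flips along the way, the symbol is +1.

1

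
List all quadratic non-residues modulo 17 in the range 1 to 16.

3,5,6,7,10,11,12,14

Square k = 1,…,8 (k and 17−k give the same square):
1²=1, 2²=4, 3²=9, 4²=16, 5²≡8, 6²≡2, 7²≡15, 8²≡13 (mod 17).
The residues are {1, 2, 4, 8, 9, 13, 15, 16}; the non-residues are the remaining 8 nonzero classes.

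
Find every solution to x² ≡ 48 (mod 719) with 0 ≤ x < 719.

178, 541

Since 719 ≡ 3 (mod 4), a square root of 48 is 48^((719+1)/4) = 48^180 mod 719.
Repeated squaring: 48^2≡147, 48^4≡39, 48^8≡83, 48^16≡418, 48^32≡7, 48^64≡49, 48^128≡244 (mod 719).
48^180 = 48^(128+32+16+4) ≡ 541 (mod 719).
Check: 541² = 292681 ≡ 48 (mod 719). The two roots are 178 and 541.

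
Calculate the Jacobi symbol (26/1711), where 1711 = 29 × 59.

Pull out 2: since 1711 ≡ 7 (mod 8), (2/1711) = +1.
Reciprocity: 13 ≡ 1 and 1711 ≡ 3 (mod 4), so (13/1711) = +(1711/13).
Reduce top mod 13: now compute (8/13).
Pull out 2^3: since 13 ≡ 5 (mod 8), (2/13) = -1, so (2/13)^3 = -1.
Reached (1/13) = 1. Collecting the sign flips along the way, the symbol is -1.

-1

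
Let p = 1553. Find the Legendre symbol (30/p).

1

Pull out 2: since 1553 ≡ 1 (mod 8), (2/1553) = +1.
Reciprocity: 15 ≡ 3 and 1553 ≡ 1 (mod 4), so (15/1553) = +(1553/15).
Reduce top mod 15: now compute (8/15).
Pull out 2^3: since 15 ≡ 7 (mod 8), (2/15) = +1, so (2/15)^3 = +1.
Reached (1/15) = 1. Collecting the sign flips along the way, the symbol is +1.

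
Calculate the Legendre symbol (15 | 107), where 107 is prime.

Euler's criterion: (15/107) ≡ 15^53 (mod 107).
15^2 ≡ 11 (mod 107)
15^4 ≡ 14 (mod 107)
15^8 ≡ 89 (mod 107)
15^16 ≡ 3 (mod 107)
15^32 ≡ 9 (mod 107)
15^53 = 15^(32+16+4+1) ≡ 106 (mod 107).
Result is 106 ≡ −1, so (15/107) = −1.

-1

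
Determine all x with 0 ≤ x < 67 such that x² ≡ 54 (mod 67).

11, 56

Since 67 ≡ 3 (mod 4), a square root of 54 is 54^((67+1)/4) = 54^17 mod 67.
Repeated squaring: 54^2≡35, 54^4≡19, 54^8≡26, 54^16≡6 (mod 67).
54^17 = 54^(16+1) ≡ 56 (mod 67).
Check: 56² = 3136 ≡ 54 (mod 67). The two roots are 11 and 56.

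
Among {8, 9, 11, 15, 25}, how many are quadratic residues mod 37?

(8/37) = -1 → non-residue.
(9/37) = +1 → QR.
(11/37) = +1 → QR.
(15/37) = -1 → non-residue.
(25/37) = +1 → QR.
Total quadratic residues among the 5: 3.

3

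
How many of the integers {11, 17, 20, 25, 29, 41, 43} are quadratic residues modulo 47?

2

(11/47) = -1 → non-residue.
(17/47) = +1 → QR.
(20/47) = -1 → non-residue.
(25/47) = +1 → QR.
(29/47) = -1 → non-residue.
(41/47) = -1 → non-residue.
(43/47) = -1 → non-residue.
Total quadratic residues among the 7: 2.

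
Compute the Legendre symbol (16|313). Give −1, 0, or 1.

1

Euler's criterion: (16/313) ≡ 16^156 (mod 313).
16^2 ≡ 256 (mod 313)
16^4 ≡ 119 (mod 313)
16^8 ≡ 76 (mod 313)
16^16 ≡ 142 (mod 313)
16^32 ≡ 132 (mod 313)
16^64 ≡ 209 (mod 313)
16^128 ≡ 174 (mod 313)
16^156 = 16^(128+16+8+4) ≡ 1 (mod 313).
Result is 1, so (16/313) = 1.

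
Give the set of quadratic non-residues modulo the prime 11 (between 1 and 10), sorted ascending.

2,6,7,8,10

Square k = 1,…,5 (k and 11−k give the same square):
1²=1, 2²=4, 3²=9, 4²≡5, 5²≡3 (mod 11).
The residues are {1, 3, 4, 5, 9}; the non-residues are the remaining 5 nonzero classes.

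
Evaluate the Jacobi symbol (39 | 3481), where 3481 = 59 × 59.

1

Reciprocity: 39 ≡ 3 and 3481 ≡ 1 (mod 4), so (39/3481) = +(3481/39).
Reduce top mod 39: now compute (10/39).
Pull out 2: since 39 ≡ 7 (mod 8), (2/39) = +1.
Reciprocity: 5 ≡ 1 and 39 ≡ 3 (mod 4), so (5/39) = +(39/5).
Reduce top mod 5: now compute (4/5).
Pull out 2^2: since 5 ≡ 5 (mod 8), (2/5) = -1, so (2/5)^2 = +1.
Reached (1/5) = 1. Collecting the sign flips along the way, the symbol is +1.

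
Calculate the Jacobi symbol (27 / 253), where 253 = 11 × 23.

Reciprocity: 27 ≡ 3 and 253 ≡ 1 (mod 4), so (27/253) = +(253/27).
Reduce top mod 27: now compute (10/27).
Pull out 2: since 27 ≡ 3 (mod 8), (2/27) = -1.
Reciprocity: 5 ≡ 1 and 27 ≡ 3 (mod 4), so (5/27) = +(27/5).
Reduce top mod 5: now compute (2/5).
Pull out 2: since 5 ≡ 5 (mod 8), (2/5) = -1.
Reached (1/5) = 1. Collecting the sign flips along the way, the symbol is +1.

1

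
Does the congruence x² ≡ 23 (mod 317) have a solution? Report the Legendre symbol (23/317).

Euler's criterion: (23/317) ≡ 23^158 (mod 317).
23^2 ≡ 212 (mod 317)
23^4 ≡ 247 (mod 317)
23^8 ≡ 145 (mod 317)
23^16 ≡ 103 (mod 317)
23^32 ≡ 148 (mod 317)
23^64 ≡ 31 (mod 317)
23^128 ≡ 10 (mod 317)
23^158 = 23^(128+16+8+4+2) ≡ 1 (mod 317).
Result is 1, so (23/317) = 1.

1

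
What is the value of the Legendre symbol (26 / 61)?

Pull out 2: since 61 ≡ 5 (mod 8), (2/61) = -1.
Reciprocity: 13 ≡ 1 and 61 ≡ 1 (mod 4), so (13/61) = +(61/13).
Reduce top mod 13: now compute (9/13).
Reciprocity: 9 ≡ 1 and 13 ≡ 1 (mod 4), so (9/13) = +(13/9).
Reduce top mod 9: now compute (4/9).
Pull out 2^2: since 9 ≡ 1 (mod 8), (2/9) = +1, so (2/9)^2 = +1.
Reached (1/9) = 1. Collecting the sign flips along the way, the symbol is -1.

-1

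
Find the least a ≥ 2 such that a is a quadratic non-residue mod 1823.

(2/1823) = +1, so 2 is a residue.
(3/1823) = +1, so 3 is a residue.
(4/1823) = +1, so 4 is a residue.
(5/1823) = −1, so 5 is the smallest positive non-residue mod 1823.

5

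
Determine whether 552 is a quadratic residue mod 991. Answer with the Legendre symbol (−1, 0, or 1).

1

Euler's criterion: (552/991) ≡ 552^495 (mod 991).
552^2 ≡ 467 (mod 991)
552^4 ≡ 69 (mod 991)
552^8 ≡ 797 (mod 991)
552^16 ≡ 969 (mod 991)
552^32 ≡ 484 (mod 991)
552^64 ≡ 380 (mod 991)
552^128 ≡ 705 (mod 991)
552^256 ≡ 534 (mod 991)
552^495 = 552^(256+128+64+32+8+4+2+1) ≡ 1 (mod 991).
Result is 1, so (552/991) = 1.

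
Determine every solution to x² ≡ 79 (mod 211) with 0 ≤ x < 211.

76, 135

Since 211 ≡ 3 (mod 4), a square root of 79 is 79^((211+1)/4) = 79^53 mod 211.
Repeated squaring: 79^2≡122, 79^4≡114, 79^8≡125, 79^16≡11, 79^32≡121 (mod 211).
79^53 = 79^(32+16+4+1) ≡ 76 (mod 211).
Check: 76² = 5776 ≡ 79 (mod 211). The two roots are 76 and 135.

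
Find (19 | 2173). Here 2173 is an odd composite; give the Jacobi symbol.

Reciprocity: 19 ≡ 3 and 2173 ≡ 1 (mod 4), so (19/2173) = +(2173/19).
Reduce top mod 19: now compute (7/19).
Reciprocity: 7 ≡ 3 and 19 ≡ 3 (mod 4), so (7/19) = −(19/7).
Reduce top mod 7: now compute (5/7).
Reciprocity: 5 ≡ 1 and 7 ≡ 3 (mod 4), so (5/7) = +(7/5).
Reduce top mod 5: now compute (2/5).
Pull out 2: since 5 ≡ 5 (mod 8), (2/5) = -1.
Reached (1/5) = 1. Collecting the sign flips along the way, the symbol is +1.

1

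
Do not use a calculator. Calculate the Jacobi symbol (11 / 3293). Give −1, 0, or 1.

1

Reciprocity: 11 ≡ 3 and 3293 ≡ 1 (mod 4), so (11/3293) = +(3293/11).
Reduce top mod 11: now compute (4/11).
Pull out 2^2: since 11 ≡ 3 (mod 8), (2/11) = -1, so (2/11)^2 = +1.
Reached (1/11) = 1. Collecting the sign flips along the way, the symbol is +1.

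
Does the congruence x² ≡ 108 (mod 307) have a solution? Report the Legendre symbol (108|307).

Pull out 2^2: since 307 ≡ 3 (mod 8), (2/307) = -1, so (2/307)^2 = +1.
Reciprocity: 27 ≡ 3 and 307 ≡ 3 (mod 4), so (27/307) = −(307/27).
Reduce top mod 27: now compute (10/27).
Pull out 2: since 27 ≡ 3 (mod 8), (2/27) = -1.
Reciprocity: 5 ≡ 1 and 27 ≡ 3 (mod 4), so (5/27) = +(27/5).
Reduce top mod 5: now compute (2/5).
Pull out 2: since 5 ≡ 5 (mod 8), (2/5) = -1.
Reached (1/5) = 1. Collecting the sign flips along the way, the symbol is -1.

-1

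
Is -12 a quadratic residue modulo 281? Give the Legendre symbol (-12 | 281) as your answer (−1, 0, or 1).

-1

First reduce: -12 ≡ 269 (mod 281).
Reciprocity: 269 ≡ 1 and 281 ≡ 1 (mod 4), so (269/281) = +(281/269).
Reduce top mod 269: now compute (12/269).
Pull out 2^2: since 269 ≡ 5 (mod 8), (2/269) = -1, so (2/269)^2 = +1.
Reciprocity: 3 ≡ 3 and 269 ≡ 1 (mod 4), so (3/269) = +(269/3).
Reduce top mod 3: now compute (2/3).
Pull out 2: since 3 ≡ 3 (mod 8), (2/3) = -1.
Reached (1/3) = 1. Collecting the sign flips along the way, the symbol is -1.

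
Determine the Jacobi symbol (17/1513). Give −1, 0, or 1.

0

Reciprocity: 17 ≡ 1 and 1513 ≡ 1 (mod 4), so (17/1513) = +(1513/17).
Reduce top mod 17: now compute (0/17).
Top reduces to 0: gcd > 1, so the symbol is 0.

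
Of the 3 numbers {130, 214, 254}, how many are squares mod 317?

2

(130/317) = -1 → non-residue.
(214/317) = +1 → QR.
(254/317) = +1 → QR.
Total quadratic residues among the 3: 2.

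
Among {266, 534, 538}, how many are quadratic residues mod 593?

(266/593) = -1 → non-residue.
(534/593) = +1 → QR.
(538/593) = +1 → QR.
Total quadratic residues among the 3: 2.

2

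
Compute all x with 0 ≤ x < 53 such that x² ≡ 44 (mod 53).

16, 37

53 ≡ 1 (mod 4), so we find a root by search.
Trying successive values, 16² = 256 ≡ 44 (mod 53). The other root is 53 − 16 = 37.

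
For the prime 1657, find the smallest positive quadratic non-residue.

5

(2/1657) = +1, so 2 is a residue.
(3/1657) = +1, so 3 is a residue.
(4/1657) = +1, so 4 is a residue.
(5/1657) = −1, so 5 is the smallest positive non-residue mod 1657.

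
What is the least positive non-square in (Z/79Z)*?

3

(2/79) = +1, so 2 is a residue.
(3/79) = −1, so 3 is the smallest positive non-residue mod 79.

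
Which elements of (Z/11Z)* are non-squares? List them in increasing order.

Square k = 1,…,5 (k and 11−k give the same square):
1²=1, 2²=4, 3²=9, 4²≡5, 5²≡3 (mod 11).
The residues are {1, 3, 4, 5, 9}; the non-residues are the remaining 5 nonzero classes.

2,6,7,8,10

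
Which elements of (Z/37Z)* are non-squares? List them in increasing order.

2, 5, 6, 8, 13, 14, 15, 17, 18, 19, 20, 22, 23, 24, 29, 31, 32, 35

Square k = 1,…,18 (k and 37−k give the same square):
1²=1, 2²=4, 3²=9, 4²=16, 5²=25, 6²=36, 7²≡12, 8²≡27, 9²≡7, 10²≡26, 11²≡10, 12²≡33, 13²≡21, 14²≡11, 15²≡3, 16²≡34, 17²≡30, 18²≡28 (mod 37).
The residues are {1, 3, 4, 7, 9, 10, 11, 12, 16, 21, 25, 26, 27, 28, 30, 33, 34, 36}; the non-residues are the remaining 18 nonzero classes.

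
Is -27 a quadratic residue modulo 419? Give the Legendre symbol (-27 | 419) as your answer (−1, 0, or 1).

-1

Euler's criterion: (-27/419) ≡ 392^209 (mod 419).
392^2 ≡ 310 (mod 419)
392^4 ≡ 149 (mod 419)
392^8 ≡ 413 (mod 419)
392^16 ≡ 36 (mod 419)
392^32 ≡ 39 (mod 419)
392^64 ≡ 264 (mod 419)
392^128 ≡ 142 (mod 419)
392^209 = 392^(128+64+16+1) ≡ 418 (mod 419).
Result is 418 ≡ −1, so (-27/419) = −1.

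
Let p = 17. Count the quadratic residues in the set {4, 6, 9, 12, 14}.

2

(4/17) = +1 → QR.
(6/17) = -1 → non-residue.
(9/17) = +1 → QR.
(12/17) = -1 → non-residue.
(14/17) = -1 → non-residue.
Total quadratic residues among the 5: 2.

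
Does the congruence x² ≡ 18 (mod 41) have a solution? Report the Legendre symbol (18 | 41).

Pull out 2: since 41 ≡ 1 (mod 8), (2/41) = +1.
Reciprocity: 9 ≡ 1 and 41 ≡ 1 (mod 4), so (9/41) = +(41/9).
Reduce top mod 9: now compute (5/9).
Reciprocity: 5 ≡ 1 and 9 ≡ 1 (mod 4), so (5/9) = +(9/5).
Reduce top mod 5: now compute (4/5).
Pull out 2^2: since 5 ≡ 5 (mod 8), (2/5) = -1, so (2/5)^2 = +1.
Reached (1/5) = 1. Collecting the sign flips along the way, the symbol is +1.

1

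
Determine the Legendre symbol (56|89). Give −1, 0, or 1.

-1

Pull out 2^3: since 89 ≡ 1 (mod 8), (2/89) = +1, so (2/89)^3 = +1.
Reciprocity: 7 ≡ 3 and 89 ≡ 1 (mod 4), so (7/89) = +(89/7).
Reduce top mod 7: now compute (5/7).
Reciprocity: 5 ≡ 1 and 7 ≡ 3 (mod 4), so (5/7) = +(7/5).
Reduce top mod 5: now compute (2/5).
Pull out 2: since 5 ≡ 5 (mod 8), (2/5) = -1.
Reached (1/5) = 1. Collecting the sign flips along the way, the symbol is -1.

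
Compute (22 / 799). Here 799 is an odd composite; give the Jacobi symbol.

Pull out 2: since 799 ≡ 7 (mod 8), (2/799) = +1.
Reciprocity: 11 ≡ 3 and 799 ≡ 3 (mod 4), so (11/799) = −(799/11).
Reduce top mod 11: now compute (7/11).
Reciprocity: 7 ≡ 3 and 11 ≡ 3 (mod 4), so (7/11) = −(11/7).
Reduce top mod 7: now compute (4/7).
Pull out 2^2: since 7 ≡ 7 (mod 8), (2/7) = +1, so (2/7)^2 = +1.
Reached (1/7) = 1. Collecting the sign flips along the way, the symbol is +1.

1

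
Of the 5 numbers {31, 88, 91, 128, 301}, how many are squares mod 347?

1

(31/347) = +1 → QR.
(88/347) = -1 → non-residue.
(91/347) = -1 → non-residue.
(128/347) = -1 → non-residue.
(301/347) = -1 → non-residue.
Total quadratic residues among the 5: 1.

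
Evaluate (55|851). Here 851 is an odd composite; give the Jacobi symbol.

Reciprocity: 55 ≡ 3 and 851 ≡ 3 (mod 4), so (55/851) = −(851/55).
Reduce top mod 55: now compute (26/55).
Pull out 2: since 55 ≡ 7 (mod 8), (2/55) = +1.
Reciprocity: 13 ≡ 1 and 55 ≡ 3 (mod 4), so (13/55) = +(55/13).
Reduce top mod 13: now compute (3/13).
Reciprocity: 3 ≡ 3 and 13 ≡ 1 (mod 4), so (3/13) = +(13/3).
Reduce top mod 3: now compute (1/3).
Reached (1/3) = 1. Collecting the sign flips along the way, the symbol is -1.

-1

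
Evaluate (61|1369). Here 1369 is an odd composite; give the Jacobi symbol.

1

Reciprocity: 61 ≡ 1 and 1369 ≡ 1 (mod 4), so (61/1369) = +(1369/61).
Reduce top mod 61: now compute (27/61).
Reciprocity: 27 ≡ 3 and 61 ≡ 1 (mod 4), so (27/61) = +(61/27).
Reduce top mod 27: now compute (7/27).
Reciprocity: 7 ≡ 3 and 27 ≡ 3 (mod 4), so (7/27) = −(27/7).
Reduce top mod 7: now compute (6/7).
Pull out 2: since 7 ≡ 7 (mod 8), (2/7) = +1.
Reciprocity: 3 ≡ 3 and 7 ≡ 3 (mod 4), so (3/7) = −(7/3).
Reduce top mod 3: now compute (1/3).
Reached (1/3) = 1. Collecting the sign flips along the way, the symbol is +1.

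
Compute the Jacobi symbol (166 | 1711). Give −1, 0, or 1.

Pull out 2: since 1711 ≡ 7 (mod 8), (2/1711) = +1.
Reciprocity: 83 ≡ 3 and 1711 ≡ 3 (mod 4), so (83/1711) = −(1711/83).
Reduce top mod 83: now compute (51/83).
Reciprocity: 51 ≡ 3 and 83 ≡ 3 (mod 4), so (51/83) = −(83/51).
Reduce top mod 51: now compute (32/51).
Pull out 2^5: since 51 ≡ 3 (mod 8), (2/51) = -1, so (2/51)^5 = -1.
Reached (1/51) = 1. Collecting the sign flips along the way, the symbol is -1.

-1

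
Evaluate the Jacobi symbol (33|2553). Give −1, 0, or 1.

0

Reciprocity: 33 ≡ 1 and 2553 ≡ 1 (mod 4), so (33/2553) = +(2553/33).
Reduce top mod 33: now compute (12/33).
Pull out 2^2: since 33 ≡ 1 (mod 8), (2/33) = +1, so (2/33)^2 = +1.
Reciprocity: 3 ≡ 3 and 33 ≡ 1 (mod 4), so (3/33) = +(33/3).
Reduce top mod 3: now compute (0/3).
Top reduces to 0: gcd > 1, so the symbol is 0.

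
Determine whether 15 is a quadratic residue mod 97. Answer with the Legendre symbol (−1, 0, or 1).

Euler's criterion: (15/97) ≡ 15^48 (mod 97).
15^2 ≡ 31 (mod 97)
15^4 ≡ 88 (mod 97)
15^8 ≡ 81 (mod 97)
15^16 ≡ 62 (mod 97)
15^32 ≡ 61 (mod 97)
15^48 = 15^(32+16) ≡ 96 (mod 97).
Result is 96 ≡ −1, so (15/97) = −1.

-1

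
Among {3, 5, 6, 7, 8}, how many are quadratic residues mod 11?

(3/11) = +1 → QR.
(5/11) = +1 → QR.
(6/11) = -1 → non-residue.
(7/11) = -1 → non-residue.
(8/11) = -1 → non-residue.
Total quadratic residues among the 5: 2.

2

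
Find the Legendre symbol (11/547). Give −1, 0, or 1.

Reciprocity: 11 ≡ 3 and 547 ≡ 3 (mod 4), so (11/547) = −(547/11).
Reduce top mod 11: now compute (8/11).
Pull out 2^3: since 11 ≡ 3 (mod 8), (2/11) = -1, so (2/11)^3 = -1.
Reached (1/11) = 1. Collecting the sign flips along the way, the symbol is +1.

1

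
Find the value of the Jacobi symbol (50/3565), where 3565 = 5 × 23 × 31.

Pull out 2: since 3565 ≡ 5 (mod 8), (2/3565) = -1.
Reciprocity: 25 ≡ 1 and 3565 ≡ 1 (mod 4), so (25/3565) = +(3565/25).
Reduce top mod 25: now compute (15/25).
Reciprocity: 15 ≡ 3 and 25 ≡ 1 (mod 4), so (15/25) = +(25/15).
Reduce top mod 15: now compute (10/15).
Pull out 2: since 15 ≡ 7 (mod 8), (2/15) = +1.
Reciprocity: 5 ≡ 1 and 15 ≡ 3 (mod 4), so (5/15) = +(15/5).
Reduce top mod 5: now compute (0/5).
Top reduces to 0: gcd > 1, so the symbol is 0.

0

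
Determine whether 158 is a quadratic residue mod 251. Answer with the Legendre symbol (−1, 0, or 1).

-1

Pull out 2: since 251 ≡ 3 (mod 8), (2/251) = -1.
Reciprocity: 79 ≡ 3 and 251 ≡ 3 (mod 4), so (79/251) = −(251/79).
Reduce top mod 79: now compute (14/79).
Pull out 2: since 79 ≡ 7 (mod 8), (2/79) = +1.
Reciprocity: 7 ≡ 3 and 79 ≡ 3 (mod 4), so (7/79) = −(79/7).
Reduce top mod 7: now compute (2/7).
Pull out 2: since 7 ≡ 7 (mod 8), (2/7) = +1.
Reached (1/7) = 1. Collecting the sign flips along the way, the symbol is -1.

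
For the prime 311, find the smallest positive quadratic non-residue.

11

(2/311) = +1, so 2 is a residue.
(3/311) = +1, so 3 is a residue.
(4/311) = +1, so 4 is a residue.
(5/311) = +1, so 5 is a residue.
(6/311) = +1, so 6 is a residue.
(7/311) = +1, so 7 is a residue.
(8/311) = +1, so 8 is a residue.
(9/311) = +1, so 9 is a residue.
(10/311) = +1, so 10 is a residue.
(11/311) = −1, so 11 is the smallest positive non-residue mod 311.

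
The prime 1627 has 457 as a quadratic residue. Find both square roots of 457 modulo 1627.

Since 1627 ≡ 3 (mod 4), a square root of 457 is 457^((1627+1)/4) = 457^407 mod 1627.
Repeated squaring: 457^2≡593, 457^4≡217, 457^8≡1533, 457^16≡701, 457^32≡47, 457^64≡582, 457^128≡308, 457^256≡498 (mod 1627).
457^407 = 457^(256+128+16+4+2+1) ≡ 975 (mod 1627).
Check: 975² = 950625 ≡ 457 (mod 1627). The two roots are 652 and 975.

652, 975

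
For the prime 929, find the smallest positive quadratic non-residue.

3

(2/929) = +1, so 2 is a residue.
(3/929) = −1, so 3 is the smallest positive non-residue mod 929.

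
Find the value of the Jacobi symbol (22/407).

Pull out 2: since 407 ≡ 7 (mod 8), (2/407) = +1.
Reciprocity: 11 ≡ 3 and 407 ≡ 3 (mod 4), so (11/407) = −(407/11).
Reduce top mod 11: now compute (0/11).
Top reduces to 0: gcd > 1, so the symbol is 0.

0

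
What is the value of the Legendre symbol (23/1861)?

Reciprocity: 23 ≡ 3 and 1861 ≡ 1 (mod 4), so (23/1861) = +(1861/23).
Reduce top mod 23: now compute (21/23).
Reciprocity: 21 ≡ 1 and 23 ≡ 3 (mod 4), so (21/23) = +(23/21).
Reduce top mod 21: now compute (2/21).
Pull out 2: since 21 ≡ 5 (mod 8), (2/21) = -1.
Reached (1/21) = 1. Collecting the sign flips along the way, the symbol is -1.

-1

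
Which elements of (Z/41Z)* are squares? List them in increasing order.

Square k = 1,…,20 (k and 41−k give the same square):
1²=1, 2²=4, 3²=9, 4²=16, 5²=25, 6²=36, 7²≡8, 8²≡23, 9²≡40, 10²≡18, 11²≡39, 12²≡21, 13²≡5, 14²≡32, 15²≡20, 16²≡10, 17²≡2, 18²≡37, 19²≡33, 20²≡31 (mod 41).
So the quadratic residues mod 41 are {1, 2, 4, 5, 8, 9, 10, 16, 18, 20, 21, 23, 25, 31, 32, 33, 36, 37, 39, 40}.

1,2,4,5,8,9,10,16,18,20,21,23,25,31,32,33,36,37,39,40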